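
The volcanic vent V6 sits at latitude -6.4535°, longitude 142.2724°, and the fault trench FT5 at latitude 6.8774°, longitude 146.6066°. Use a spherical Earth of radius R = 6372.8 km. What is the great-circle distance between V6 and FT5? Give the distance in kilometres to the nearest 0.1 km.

Δφ = 13.3309°,  Δλ = 4.3342°
a = sin²(Δφ/2) + cos φ₁ cos φ₂ sin²(Δλ/2) = 0.014883
c = 2·arcsin(√a) = 0.244603 rad = 14.0147°
d = R·c = 6372.8 × 0.244603 = 1558.8 km

1558.8 km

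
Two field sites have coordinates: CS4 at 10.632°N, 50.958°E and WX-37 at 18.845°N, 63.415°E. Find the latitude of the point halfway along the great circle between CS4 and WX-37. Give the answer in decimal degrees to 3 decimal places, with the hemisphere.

14.822°N

Bx = cos φ₂ cos Δλ = 0.924116,  By = cos φ₂ sin Δλ = 0.204144
φₘ = atan2(sin φ₁ + sin φ₂, √((cos φ₁ + Bx)² + By²)) = 14.82214°
λₘ = λ₁ + atan2(By, cos φ₁ + Bx) = 57.06840°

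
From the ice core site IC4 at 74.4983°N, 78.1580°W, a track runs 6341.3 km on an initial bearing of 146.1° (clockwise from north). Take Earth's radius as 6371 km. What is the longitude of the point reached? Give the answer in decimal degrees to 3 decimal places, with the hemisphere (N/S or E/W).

δ = d/R = 6341.3/6371 = 0.995338 rad
φ₂ = arcsin(sin φ₁ cos δ + cos φ₁ sin δ cos θ)
   = arcsin(0.96362·0.54422 + 0.26727·0.83894·-0.83001) = 19.77425°
λ₂ = λ₁ + atan2(sin θ sin δ cos φ₁, cos δ − sin φ₁ sin φ₂) = -48.34063°

48.341°W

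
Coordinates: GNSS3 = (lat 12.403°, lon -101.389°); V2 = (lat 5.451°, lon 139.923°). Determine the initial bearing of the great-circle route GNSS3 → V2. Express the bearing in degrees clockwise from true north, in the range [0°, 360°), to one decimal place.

282.6°

Δλ = -118.6880°
y = sin Δλ · cos φ₂ = -0.873280
x = cos φ₁ sin φ₂ − sin φ₁ cos φ₂ cos Δλ = 0.195417
θ = atan2(y, x) = -77.3865° → 282.6135° (mod 360°)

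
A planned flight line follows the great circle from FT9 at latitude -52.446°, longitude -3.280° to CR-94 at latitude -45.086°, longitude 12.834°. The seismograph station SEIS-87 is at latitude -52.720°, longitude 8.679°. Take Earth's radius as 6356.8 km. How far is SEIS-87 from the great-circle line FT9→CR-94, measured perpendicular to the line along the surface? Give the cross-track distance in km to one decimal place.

465.3 km

δ₁₃ = central angle FT9→SEIS-87 = 0.126767 rad  (haversine)
θ₁₃ = bearing FT9→SEIS-87 = 96.907°,  θ₁₂ = bearing FT9→CR-94 = 61.565°
dₓₜ = R·arcsin(sin δ₁₃ · sin(θ₁₃ − θ₁₂)) = 6356.8·arcsin(0.12643·sin(35.342°)) = 465.310 km
|dₓₜ| = 465.310 km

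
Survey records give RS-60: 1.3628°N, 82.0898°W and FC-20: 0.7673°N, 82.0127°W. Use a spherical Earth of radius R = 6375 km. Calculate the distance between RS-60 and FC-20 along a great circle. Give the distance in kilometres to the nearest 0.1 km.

66.8 km

Δφ = -0.5955°,  Δλ = 0.0771°
a = sin²(Δφ/2) + cos φ₁ cos φ₂ sin²(Δλ/2) = 0.000027
c = 2·arcsin(√a) = 0.010480 rad = 0.6005°
d = R·c = 6375 × 0.010480 = 66.8 km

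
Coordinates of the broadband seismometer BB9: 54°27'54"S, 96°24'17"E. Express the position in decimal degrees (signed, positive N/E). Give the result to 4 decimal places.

-54.4650°, +96.4047°

lat: 54.4650° S → -54.4650°
lon: 96.4047° E → +96.4047°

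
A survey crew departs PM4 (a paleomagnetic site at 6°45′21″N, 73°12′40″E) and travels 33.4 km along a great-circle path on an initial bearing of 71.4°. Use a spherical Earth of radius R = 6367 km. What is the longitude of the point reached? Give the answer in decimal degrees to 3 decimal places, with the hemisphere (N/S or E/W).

PM4: φ = +6.75583°, λ = +73.21111°
δ = d/R = 33.4/6367 = 0.005246 rad
φ₂ = arcsin(sin φ₁ cos δ + cos φ₁ sin δ cos θ)
   = arcsin(0.11764·0.99999 + 0.99306·0.00525·0.31896) = 6.85162°
λ₂ = λ₁ + atan2(sin θ sin δ cos φ₁, cos δ − sin φ₁ sin φ₂) = 73.49802°

73.498°E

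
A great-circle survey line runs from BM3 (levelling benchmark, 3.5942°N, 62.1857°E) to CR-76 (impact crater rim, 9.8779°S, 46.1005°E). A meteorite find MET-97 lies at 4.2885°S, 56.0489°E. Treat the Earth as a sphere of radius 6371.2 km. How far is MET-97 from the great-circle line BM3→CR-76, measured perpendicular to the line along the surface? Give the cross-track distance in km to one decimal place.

227.6 km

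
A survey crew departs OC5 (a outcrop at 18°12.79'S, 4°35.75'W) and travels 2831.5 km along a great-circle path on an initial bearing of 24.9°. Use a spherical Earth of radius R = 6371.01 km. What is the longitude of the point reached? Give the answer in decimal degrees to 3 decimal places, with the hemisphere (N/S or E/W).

5.875°E

OC5: φ = -18.21317°, λ = -4.59583°
δ = d/R = 2831.5/6371.01 = 0.444435 rad
φ₂ = arcsin(sin φ₁ cos δ + cos φ₁ sin δ cos θ)
   = arcsin(-0.31255·0.90285 + 0.94990·0.42995·0.90704) = 5.06316°
λ₂ = λ₁ + atan2(sin θ sin δ cos φ₁, cos δ − sin φ₁ sin φ₂) = 5.87486°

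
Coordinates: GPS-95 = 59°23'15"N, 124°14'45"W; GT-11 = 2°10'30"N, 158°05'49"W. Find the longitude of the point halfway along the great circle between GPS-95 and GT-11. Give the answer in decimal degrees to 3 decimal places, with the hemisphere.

146.817°W

GPS-95: φ = +59.38750°, λ = -124.24583°
GT-11: φ = +2.17500°, λ = -158.09694°
Bx = cos φ₂ cos Δλ = 0.829890,  By = cos φ₂ sin Δλ = -0.556635
φₘ = atan2(sin φ₁ + sin φ₂, √((cos φ₁ + Bx)² + By²)) = 31.78345°
λₘ = λ₁ + atan2(By, cos φ₁ + Bx) = -146.81717°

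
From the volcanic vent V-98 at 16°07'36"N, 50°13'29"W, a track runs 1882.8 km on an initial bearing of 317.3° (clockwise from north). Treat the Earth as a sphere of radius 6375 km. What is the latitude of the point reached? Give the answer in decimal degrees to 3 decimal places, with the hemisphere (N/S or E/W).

28.114°N

V-98: φ = +16.12667°, λ = -50.22472°
δ = d/R = 1882.8/6375 = 0.295341 rad
φ₂ = arcsin(sin φ₁ cos δ + cos φ₁ sin δ cos θ)
   = arcsin(0.27776·0.95670 + 0.96065·0.29107·0.73491) = 28.11398°
λ₂ = λ₁ + atan2(sin θ sin δ cos φ₁, cos δ − sin φ₁ sin φ₂) = -63.15672°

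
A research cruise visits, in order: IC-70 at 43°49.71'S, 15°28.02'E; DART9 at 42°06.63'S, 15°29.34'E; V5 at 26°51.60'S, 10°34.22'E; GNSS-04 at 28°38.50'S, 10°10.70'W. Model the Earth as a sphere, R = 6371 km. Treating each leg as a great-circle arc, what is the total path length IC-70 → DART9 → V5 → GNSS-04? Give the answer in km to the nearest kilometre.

IC-70: φ = -43.82850°, λ = +15.46700°
DART9: φ = -42.11050°, λ = +15.48900°
V5: φ = -26.86000°, λ = +10.57033°
GNSS-04: φ = -28.64167°, λ = -10.17833°
IC-70→DART9: c = 0.029986 rad, d = 191.04 km
DART9→V5: c = 0.275285 rad, d = 1753.84 km
V5→GNSS-04: c = 0.321580 rad, d = 2048.79 km
Total = 191.04 + 1753.84 + 2048.79 = 3993.67 km

3994 km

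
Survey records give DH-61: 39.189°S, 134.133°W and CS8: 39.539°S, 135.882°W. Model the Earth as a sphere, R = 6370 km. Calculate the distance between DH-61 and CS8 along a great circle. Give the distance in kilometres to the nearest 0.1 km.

155.3 km

Δφ = -0.3500°,  Δλ = -1.7490°
a = sin²(Δφ/2) + cos φ₁ cos φ₂ sin²(Δλ/2) = 0.000149
c = 2·arcsin(√a) = 0.024378 rad = 1.3967°
d = R·c = 6370 × 0.024378 = 155.3 km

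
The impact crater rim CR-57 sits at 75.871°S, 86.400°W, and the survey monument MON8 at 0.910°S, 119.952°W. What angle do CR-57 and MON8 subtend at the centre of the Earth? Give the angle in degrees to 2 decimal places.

77.36°

Δφ = 74.9610°,  Δλ = -33.5520°
a = sin²(Δφ/2) + cos φ₁ cos φ₂ sin²(Δλ/2) = 0.390595
c = 2·arcsin(√a) = 1.350202 rad = 77.3609°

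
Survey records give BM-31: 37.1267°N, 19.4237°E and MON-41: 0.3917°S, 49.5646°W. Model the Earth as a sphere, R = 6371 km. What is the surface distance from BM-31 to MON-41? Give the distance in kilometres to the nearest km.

8188 km

Δφ = -37.5184°,  Δλ = -68.9883°
a = sin²(Δφ/2) + cos φ₁ cos φ₂ sin²(Δλ/2) = 0.359127
c = 2·arcsin(√a) = 1.285182 rad = 73.6355°
d = R·c = 6371 × 1.285182 = 8187.9 km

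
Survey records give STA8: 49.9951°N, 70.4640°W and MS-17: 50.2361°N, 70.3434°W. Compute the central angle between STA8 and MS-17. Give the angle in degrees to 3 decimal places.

Δφ = 0.2410°,  Δλ = 0.1206°
a = sin²(Δφ/2) + cos φ₁ cos φ₂ sin²(Δλ/2) = 0.000005
c = 2·arcsin(√a) = 0.004417 rad = 0.2531°

0.253°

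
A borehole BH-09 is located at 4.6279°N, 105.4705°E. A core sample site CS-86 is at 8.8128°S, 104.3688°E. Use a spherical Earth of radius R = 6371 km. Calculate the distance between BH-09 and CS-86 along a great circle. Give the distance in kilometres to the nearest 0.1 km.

Δφ = -13.4407°,  Δλ = -1.1017°
a = sin²(Δφ/2) + cos φ₁ cos φ₂ sin²(Δλ/2) = 0.013786
c = 2·arcsin(√a) = 0.235367 rad = 13.4855°
d = R·c = 6371 × 0.235367 = 1499.5 km

1499.5 km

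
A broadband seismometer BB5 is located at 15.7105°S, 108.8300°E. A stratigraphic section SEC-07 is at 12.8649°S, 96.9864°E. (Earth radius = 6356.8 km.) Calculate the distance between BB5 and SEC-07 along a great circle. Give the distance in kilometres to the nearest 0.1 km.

Δφ = 2.8456°,  Δλ = -11.8436°
a = sin²(Δφ/2) + cos φ₁ cos φ₂ sin²(Δλ/2) = 0.010606
c = 2·arcsin(√a) = 0.206336 rad = 11.8222°
d = R·c = 6356.8 × 0.206336 = 1311.6 km

1311.6 km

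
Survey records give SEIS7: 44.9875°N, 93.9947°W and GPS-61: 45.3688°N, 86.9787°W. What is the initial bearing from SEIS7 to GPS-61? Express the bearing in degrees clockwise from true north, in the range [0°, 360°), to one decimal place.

Δλ = 7.0160°
y = sin Δλ · cos φ₂ = 0.085813
x = cos φ₁ sin φ₂ − sin φ₁ cos φ₂ cos Δλ = 0.010374
θ = atan2(y, x) = 83.1070° → 83.1070° (mod 360°)

83.1°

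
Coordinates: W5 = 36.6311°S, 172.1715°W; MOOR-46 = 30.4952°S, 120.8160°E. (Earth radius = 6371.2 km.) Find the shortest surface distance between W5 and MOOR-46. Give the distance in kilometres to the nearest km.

Δφ = 6.1359°,  Δλ = -67.0125°
a = sin²(Δφ/2) + cos φ₁ cos φ₂ sin²(Δλ/2) = 0.213584
c = 2·arcsin(√a) = 0.960840 rad = 55.0521°
d = R·c = 6371.2 × 0.960840 = 6121.7 km

6122 km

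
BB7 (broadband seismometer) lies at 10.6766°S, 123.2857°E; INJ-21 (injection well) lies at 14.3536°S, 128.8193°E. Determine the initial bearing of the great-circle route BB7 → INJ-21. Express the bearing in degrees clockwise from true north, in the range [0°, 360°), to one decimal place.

124.8°

Δλ = 5.5336°
y = sin Δλ · cos φ₂ = 0.093419
x = cos φ₁ sin φ₂ − sin φ₁ cos φ₂ cos Δλ = -0.064968
θ = atan2(y, x) = 124.8165° → 124.8165° (mod 360°)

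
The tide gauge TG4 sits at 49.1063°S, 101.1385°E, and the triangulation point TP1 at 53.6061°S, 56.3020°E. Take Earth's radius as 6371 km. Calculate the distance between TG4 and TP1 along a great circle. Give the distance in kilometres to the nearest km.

Δφ = -4.4998°,  Δλ = -44.8365°
a = sin²(Δφ/2) + cos φ₁ cos φ₂ sin²(Δλ/2) = 0.058034
c = 2·arcsin(√a) = 0.486592 rad = 27.8797°
d = R·c = 6371 × 0.486592 = 3100.1 km

3100 km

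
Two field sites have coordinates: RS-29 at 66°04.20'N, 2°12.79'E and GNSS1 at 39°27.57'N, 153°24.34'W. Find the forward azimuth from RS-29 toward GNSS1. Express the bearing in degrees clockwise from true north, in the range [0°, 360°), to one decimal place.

340.5°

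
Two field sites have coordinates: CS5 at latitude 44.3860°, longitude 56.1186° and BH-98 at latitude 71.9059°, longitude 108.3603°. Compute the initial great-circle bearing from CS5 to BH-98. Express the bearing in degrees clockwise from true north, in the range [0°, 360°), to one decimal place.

24.2°

Δλ = 52.2417°
y = sin Δλ · cos φ₂ = 0.245544
x = cos φ₁ sin φ₂ − sin φ₁ cos φ₂ cos Δλ = 0.546276
θ = atan2(y, x) = 24.2033° → 24.2033° (mod 360°)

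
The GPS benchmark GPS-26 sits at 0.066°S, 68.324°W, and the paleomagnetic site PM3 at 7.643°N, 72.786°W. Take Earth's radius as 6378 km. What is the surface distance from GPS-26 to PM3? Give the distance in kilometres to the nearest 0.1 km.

Δφ = 7.7090°,  Δλ = -4.4620°
a = sin²(Δφ/2) + cos φ₁ cos φ₂ sin²(Δλ/2) = 0.006021
c = 2·arcsin(√a) = 0.155345 rad = 8.9006°
d = R·c = 6378 × 0.155345 = 990.8 km

990.8 km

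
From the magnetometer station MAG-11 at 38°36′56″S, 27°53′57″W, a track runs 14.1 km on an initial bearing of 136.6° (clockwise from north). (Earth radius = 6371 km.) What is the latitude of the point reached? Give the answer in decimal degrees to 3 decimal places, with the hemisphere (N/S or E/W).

MAG-11: φ = -38.61556°, λ = -27.89917°
δ = d/R = 14.1/6371 = 0.002213 rad
φ₂ = arcsin(sin φ₁ cos δ + cos φ₁ sin δ cos θ)
   = arcsin(-0.62409·1.00000 + 0.78135·0.00221·-0.72657) = -38.70764°
λ₂ = λ₁ + atan2(sin θ sin δ cos φ₁, cos δ − sin φ₁ sin φ₂) = -27.78752°

38.708°S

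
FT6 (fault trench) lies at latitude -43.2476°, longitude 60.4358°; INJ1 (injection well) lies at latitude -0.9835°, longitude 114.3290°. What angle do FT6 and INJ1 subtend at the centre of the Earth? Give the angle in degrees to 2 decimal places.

Δφ = 42.2641°,  Δλ = 53.8932°
a = sin²(Δφ/2) + cos φ₁ cos φ₂ sin²(Δλ/2) = 0.279531
c = 2·arcsin(√a) = 1.114154 rad = 63.8363°

63.84°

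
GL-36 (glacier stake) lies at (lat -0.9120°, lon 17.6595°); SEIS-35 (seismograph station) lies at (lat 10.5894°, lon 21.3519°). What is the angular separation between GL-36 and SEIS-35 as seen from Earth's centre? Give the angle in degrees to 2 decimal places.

12.07°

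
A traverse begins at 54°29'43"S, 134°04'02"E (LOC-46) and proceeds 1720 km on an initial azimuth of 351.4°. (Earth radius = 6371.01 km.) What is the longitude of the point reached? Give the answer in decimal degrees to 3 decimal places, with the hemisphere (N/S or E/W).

131.119°E

LOC-46: φ = -54.49528°, λ = +134.06722°
δ = d/R = 1720/6371.01 = 0.269973 rad
φ₂ = arcsin(sin φ₁ cos δ + cos φ₁ sin δ cos θ)
   = arcsin(-0.81407·0.96378 + 0.58077·0.26671·0.98876) = -39.15554°
λ₂ = λ₁ + atan2(sin θ sin δ cos φ₁, cos δ − sin φ₁ sin φ₂) = 131.11911°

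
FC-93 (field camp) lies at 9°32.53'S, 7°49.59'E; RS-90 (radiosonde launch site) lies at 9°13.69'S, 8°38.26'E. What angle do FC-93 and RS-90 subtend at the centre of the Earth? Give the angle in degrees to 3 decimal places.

0.860°

FC-93: φ = -9.54217°, λ = +7.82650°
RS-90: φ = -9.22817°, λ = +8.63767°
Δφ = 0.3140°,  Δλ = 0.8112°
a = sin²(Δφ/2) + cos φ₁ cos φ₂ sin²(Δλ/2) = 0.000056
c = 2·arcsin(√a) = 0.015005 rad = 0.8597°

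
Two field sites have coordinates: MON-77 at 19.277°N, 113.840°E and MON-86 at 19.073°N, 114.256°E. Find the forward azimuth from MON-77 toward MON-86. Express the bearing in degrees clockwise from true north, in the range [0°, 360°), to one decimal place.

Δλ = 0.4160°
y = sin Δλ · cos φ₂ = 0.006862
x = cos φ₁ sin φ₂ − sin φ₁ cos φ₂ cos Δλ = -0.003552
θ = atan2(y, x) = 117.3694° → 117.3694° (mod 360°)

117.4°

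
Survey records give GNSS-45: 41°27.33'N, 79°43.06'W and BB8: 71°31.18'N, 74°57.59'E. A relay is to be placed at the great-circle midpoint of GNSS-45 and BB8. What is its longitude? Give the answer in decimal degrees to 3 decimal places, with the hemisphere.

GNSS-45: φ = +41.45550°, λ = -79.71767°
BB8: φ = +71.51967°, λ = +74.95983°
Bx = cos φ₂ cos Δλ = -0.286522,  By = cos φ₂ sin Δλ = 0.135576
φₘ = atan2(sin φ₁ + sin φ₂, √((cos φ₁ + Bx)² + By²)) = 73.32522°
λₘ = λ₁ + atan2(By, cos φ₁ + Bx) = -63.39480°

63.395°W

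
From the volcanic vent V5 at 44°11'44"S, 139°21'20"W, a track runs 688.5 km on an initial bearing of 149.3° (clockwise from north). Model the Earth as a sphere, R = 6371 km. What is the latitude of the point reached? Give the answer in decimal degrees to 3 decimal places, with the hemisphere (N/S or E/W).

49.423°S

V5: φ = -44.19556°, λ = -139.35556°
δ = d/R = 688.5/6371 = 0.108068 rad
φ₂ = arcsin(sin φ₁ cos δ + cos φ₁ sin δ cos θ)
   = arcsin(-0.69711·0.99417 + 0.71696·0.10786·-0.85985) = -49.42324°
λ₂ = λ₁ + atan2(sin θ sin δ cos φ₁, cos δ − sin φ₁ sin φ₂) = -134.49931°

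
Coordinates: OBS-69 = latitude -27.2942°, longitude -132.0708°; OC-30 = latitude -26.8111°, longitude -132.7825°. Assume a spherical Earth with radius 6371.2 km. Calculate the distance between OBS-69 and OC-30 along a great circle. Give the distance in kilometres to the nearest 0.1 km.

Δφ = 0.4831°,  Δλ = -0.7117°
a = sin²(Δφ/2) + cos φ₁ cos φ₂ sin²(Δλ/2) = 0.000048
c = 2·arcsin(√a) = 0.013909 rad = 0.7969°
d = R·c = 6371.2 × 0.013909 = 88.6 km

88.6 km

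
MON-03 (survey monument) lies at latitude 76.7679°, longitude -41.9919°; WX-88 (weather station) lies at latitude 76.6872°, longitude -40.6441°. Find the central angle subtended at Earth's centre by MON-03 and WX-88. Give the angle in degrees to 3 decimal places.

0.320°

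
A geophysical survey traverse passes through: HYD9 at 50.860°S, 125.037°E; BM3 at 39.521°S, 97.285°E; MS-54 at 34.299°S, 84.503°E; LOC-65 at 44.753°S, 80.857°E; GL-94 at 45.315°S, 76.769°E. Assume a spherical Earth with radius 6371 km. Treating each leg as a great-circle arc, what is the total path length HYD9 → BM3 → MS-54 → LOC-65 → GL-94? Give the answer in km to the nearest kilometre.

5297 km

HYD9→BM3: c = 0.391148 rad, d = 2492.01 km
BM3→MS-54: c = 0.200045 rad, d = 1274.48 km
MS-54→LOC-65: c = 0.188889 rad, d = 1203.41 km
LOC-65→GL-94: c = 0.051361 rad, d = 327.22 km
Total = 2492.01 + 1274.48 + 1203.41 + 327.22 = 5297.12 km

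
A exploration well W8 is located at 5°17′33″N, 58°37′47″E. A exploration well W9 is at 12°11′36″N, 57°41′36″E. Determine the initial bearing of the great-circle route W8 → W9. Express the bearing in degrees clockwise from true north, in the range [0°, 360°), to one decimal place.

W8: φ = +5.29250°, λ = +58.62972°
W9: φ = +12.19333°, λ = +57.69333°
Δλ = -0.9364°
y = sin Δλ · cos φ₂ = -0.015974
x = cos φ₁ sin φ₂ − sin φ₁ cos φ₂ cos Δλ = 0.120163
θ = atan2(y, x) = -7.5721° → 352.4279° (mod 360°)

352.4°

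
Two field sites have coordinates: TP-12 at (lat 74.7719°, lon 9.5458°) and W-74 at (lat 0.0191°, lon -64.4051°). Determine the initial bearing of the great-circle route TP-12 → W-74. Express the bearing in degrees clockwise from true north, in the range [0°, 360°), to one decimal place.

Δλ = -73.9509°
y = sin Δλ · cos φ₂ = -0.961025
x = cos φ₁ sin φ₂ − sin φ₁ cos φ₂ cos Δλ = -0.266666
θ = atan2(y, x) = -105.5083° → 254.4917° (mod 360°)

254.5°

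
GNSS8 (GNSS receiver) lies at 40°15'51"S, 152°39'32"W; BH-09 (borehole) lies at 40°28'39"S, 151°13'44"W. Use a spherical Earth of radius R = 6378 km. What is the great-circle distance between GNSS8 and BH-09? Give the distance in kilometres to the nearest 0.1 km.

GNSS8: φ = -40.26417°, λ = -152.65889°
BH-09: φ = -40.47750°, λ = -151.22889°
Δφ = -0.2133°,  Δλ = 1.4300°
a = sin²(Δφ/2) + cos φ₁ cos φ₂ sin²(Δλ/2) = 0.000094
c = 2·arcsin(√a) = 0.019376 rad = 1.1101°
d = R·c = 6378 × 0.019376 = 123.6 km

123.6 km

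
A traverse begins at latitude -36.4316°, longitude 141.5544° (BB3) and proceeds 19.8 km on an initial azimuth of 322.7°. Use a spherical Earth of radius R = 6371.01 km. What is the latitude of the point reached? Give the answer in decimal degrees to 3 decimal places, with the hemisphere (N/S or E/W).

δ = d/R = 19.8/6371.01 = 0.003108 rad
φ₂ = arcsin(sin φ₁ cos δ + cos φ₁ sin δ cos θ)
   = arcsin(-0.59386·1.00000 + 0.80457·0.00311·0.79547) = -36.28988°
λ₂ = λ₁ + atan2(sin θ sin δ cos φ₁, cos δ − sin φ₁ sin φ₂) = 141.42053°

36.290°S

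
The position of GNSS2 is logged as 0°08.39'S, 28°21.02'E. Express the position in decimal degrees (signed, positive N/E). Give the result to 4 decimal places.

-0.1398°, +28.3503°

lat: 0.1398° S → -0.1398°
lon: 28.3503° E → +28.3503°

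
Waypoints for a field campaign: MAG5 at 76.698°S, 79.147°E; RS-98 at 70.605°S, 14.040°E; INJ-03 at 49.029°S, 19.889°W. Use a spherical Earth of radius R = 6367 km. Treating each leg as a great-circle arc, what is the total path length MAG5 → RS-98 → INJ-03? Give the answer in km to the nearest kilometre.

4994 km

MAG5→RS-98: c = 0.317220 rad, d = 2019.74 km
RS-98→INJ-03: c = 0.467147 rad, d = 2974.33 km
Total = 2019.74 + 2974.33 = 4994.07 km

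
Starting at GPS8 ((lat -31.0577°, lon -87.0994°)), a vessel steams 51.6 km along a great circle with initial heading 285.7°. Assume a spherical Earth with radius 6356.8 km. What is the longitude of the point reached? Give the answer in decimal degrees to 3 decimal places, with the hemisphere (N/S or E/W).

87.621°W

δ = d/R = 51.6/6356.8 = 0.008117 rad
φ₂ = arcsin(sin φ₁ cos δ + cos φ₁ sin δ cos θ)
   = arcsin(-0.51590·0.99997 + 0.85665·0.00812·0.27060) = -30.93080°
λ₂ = λ₁ + atan2(sin θ sin δ cos φ₁, cos δ − sin φ₁ sin φ₂) = -87.62137°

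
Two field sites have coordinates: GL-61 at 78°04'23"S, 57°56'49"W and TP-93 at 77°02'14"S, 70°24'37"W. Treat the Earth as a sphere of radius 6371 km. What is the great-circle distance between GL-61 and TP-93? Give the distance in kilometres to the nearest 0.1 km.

GL-61: φ = -78.07306°, λ = -57.94694°
TP-93: φ = -77.03722°, λ = -70.41028°
Δφ = 1.0358°,  Δλ = -12.4633°
a = sin²(Δφ/2) + cos φ₁ cos φ₂ sin²(Δλ/2) = 0.000628
c = 2·arcsin(√a) = 0.050123 rad = 2.8718°
d = R·c = 6371 × 0.050123 = 319.3 km

319.3 km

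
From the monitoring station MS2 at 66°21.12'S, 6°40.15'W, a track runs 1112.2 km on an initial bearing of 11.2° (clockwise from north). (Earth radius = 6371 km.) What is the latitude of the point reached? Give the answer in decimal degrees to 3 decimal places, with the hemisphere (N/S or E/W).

56.487°S

MS2: φ = -66.35200°, λ = -6.66917°
δ = d/R = 1112.2/6371 = 0.174572 rad
φ₂ = arcsin(sin φ₁ cos δ + cos φ₁ sin δ cos θ)
   = arcsin(-0.91603·0.98480 + 0.40112·0.17369·0.98096) = -56.48719°
λ₂ = λ₁ + atan2(sin θ sin δ cos φ₁, cos δ − sin φ₁ sin φ₂) = -3.16609°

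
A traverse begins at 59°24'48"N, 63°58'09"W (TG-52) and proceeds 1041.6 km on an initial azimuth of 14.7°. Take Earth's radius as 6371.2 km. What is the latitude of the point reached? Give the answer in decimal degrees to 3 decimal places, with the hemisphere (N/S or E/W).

68.355°N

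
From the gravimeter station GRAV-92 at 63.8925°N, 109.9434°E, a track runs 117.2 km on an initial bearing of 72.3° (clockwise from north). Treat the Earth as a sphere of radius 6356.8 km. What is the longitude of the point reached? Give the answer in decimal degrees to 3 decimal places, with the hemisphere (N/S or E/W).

δ = d/R = 117.2/6356.8 = 0.018437 rad
φ₂ = arcsin(sin φ₁ cos δ + cos φ₁ sin δ cos θ)
   = arcsin(0.89797·0.99983 + 0.44006·0.01844·0.30403) = 64.19541°
λ₂ = λ₁ + atan2(sin θ sin δ cos φ₁, cos δ − sin φ₁ sin φ₂) = 112.25574°

112.256°E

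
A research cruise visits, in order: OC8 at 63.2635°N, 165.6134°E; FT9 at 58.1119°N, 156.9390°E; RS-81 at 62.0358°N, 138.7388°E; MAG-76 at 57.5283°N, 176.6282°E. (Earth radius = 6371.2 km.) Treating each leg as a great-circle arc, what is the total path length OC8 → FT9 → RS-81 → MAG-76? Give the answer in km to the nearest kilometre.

3982 km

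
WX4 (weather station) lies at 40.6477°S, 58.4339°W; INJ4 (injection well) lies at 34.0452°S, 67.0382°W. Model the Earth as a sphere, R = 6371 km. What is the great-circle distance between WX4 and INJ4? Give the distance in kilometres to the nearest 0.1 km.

1056.1 km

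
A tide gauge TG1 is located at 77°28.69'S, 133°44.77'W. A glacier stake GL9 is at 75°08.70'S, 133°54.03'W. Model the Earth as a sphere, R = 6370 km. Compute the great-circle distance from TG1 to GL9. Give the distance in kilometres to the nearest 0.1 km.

259.4 km

TG1: φ = -77.47817°, λ = -133.74617°
GL9: φ = -75.14500°, λ = -133.90050°
Δφ = 2.3332°,  Δλ = -0.1543°
a = sin²(Δφ/2) + cos φ₁ cos φ₂ sin²(Δλ/2) = 0.000415
c = 2·arcsin(√a) = 0.040726 rad = 2.3335°
d = R·c = 6370 × 0.040726 = 259.4 km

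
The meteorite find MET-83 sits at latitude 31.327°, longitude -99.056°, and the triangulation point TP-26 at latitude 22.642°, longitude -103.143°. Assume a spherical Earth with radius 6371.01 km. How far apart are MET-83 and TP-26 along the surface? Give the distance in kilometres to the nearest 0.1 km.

1046.9 km

Δφ = -8.6850°,  Δλ = -4.0870°
a = sin²(Δφ/2) + cos φ₁ cos φ₂ sin²(Δλ/2) = 0.006736
c = 2·arcsin(√a) = 0.164328 rad = 9.4153°
d = R·c = 6371.01 × 0.164328 = 1046.9 km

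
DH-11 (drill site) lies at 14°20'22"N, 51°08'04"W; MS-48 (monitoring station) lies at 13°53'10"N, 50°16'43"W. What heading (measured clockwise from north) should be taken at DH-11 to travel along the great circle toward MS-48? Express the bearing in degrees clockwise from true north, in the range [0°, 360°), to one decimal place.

118.5°

DH-11: φ = +14.33944°, λ = -51.13444°
MS-48: φ = +13.88611°, λ = -50.27861°
Δλ = 0.8558°
y = sin Δλ · cos φ₂ = 0.014500
x = cos φ₁ sin φ₂ − sin φ₁ cos φ₂ cos Δλ = -0.007885
θ = atan2(y, x) = 118.5378° → 118.5378° (mod 360°)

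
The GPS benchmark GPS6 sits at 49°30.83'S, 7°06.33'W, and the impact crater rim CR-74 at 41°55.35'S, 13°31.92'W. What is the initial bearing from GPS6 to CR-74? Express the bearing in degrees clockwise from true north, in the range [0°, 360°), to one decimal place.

327.1°

GPS6: φ = -49.51383°, λ = -7.10550°
CR-74: φ = -41.92250°, λ = -13.53200°
Δλ = -6.4265°
y = sin Δλ · cos φ₂ = -0.083280
x = cos φ₁ sin φ₂ − sin φ₁ cos φ₂ cos Δλ = 0.128551
θ = atan2(y, x) = -32.9368° → 327.0632° (mod 360°)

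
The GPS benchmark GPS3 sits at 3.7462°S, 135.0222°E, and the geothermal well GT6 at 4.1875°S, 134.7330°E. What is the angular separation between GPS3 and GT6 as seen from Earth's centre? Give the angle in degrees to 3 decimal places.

Δφ = -0.4413°,  Δλ = -0.2892°
a = sin²(Δφ/2) + cos φ₁ cos φ₂ sin²(Δλ/2) = 0.000021
c = 2·arcsin(√a) = 0.009202 rad = 0.5272°

0.527°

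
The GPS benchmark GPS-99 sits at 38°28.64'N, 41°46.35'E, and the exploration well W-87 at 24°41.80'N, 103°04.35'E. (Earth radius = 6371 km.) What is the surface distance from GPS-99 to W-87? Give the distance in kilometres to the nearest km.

GPS-99: φ = +38.47733°, λ = +41.77250°
W-87: φ = +24.69667°, λ = +103.07250°
Δφ = -13.7807°,  Δλ = 61.3000°
a = sin²(Δφ/2) + cos φ₁ cos φ₂ sin²(Δλ/2) = 0.199238
c = 2·arcsin(√a) = 0.925388 rad = 53.0208°
d = R·c = 6371 × 0.925388 = 5895.6 km

5896 km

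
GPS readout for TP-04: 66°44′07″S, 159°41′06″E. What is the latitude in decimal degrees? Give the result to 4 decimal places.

66.7353°S

66° + 44′/60 + 7″/3600 = 66 + 0.73333 + 0.00194 = 66.7353°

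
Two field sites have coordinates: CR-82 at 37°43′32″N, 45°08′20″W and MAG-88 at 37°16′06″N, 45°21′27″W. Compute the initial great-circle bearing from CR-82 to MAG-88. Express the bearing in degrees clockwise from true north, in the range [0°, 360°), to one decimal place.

CR-82: φ = +37.72556°, λ = -45.13889°
MAG-88: φ = +37.26833°, λ = -45.35750°
Δλ = -0.2186°
y = sin Δλ · cos φ₂ = -0.003036
x = cos φ₁ sin φ₂ − sin φ₁ cos φ₂ cos Δλ = -0.007976
θ = atan2(y, x) = -159.1596° → 200.8404° (mod 360°)

200.8°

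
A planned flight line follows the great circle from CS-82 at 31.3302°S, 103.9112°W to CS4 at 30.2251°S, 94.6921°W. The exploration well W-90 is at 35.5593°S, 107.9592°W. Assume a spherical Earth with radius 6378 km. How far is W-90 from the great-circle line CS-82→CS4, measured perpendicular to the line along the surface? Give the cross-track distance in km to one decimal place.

δ₁₃ = central angle CS-82→W-90 = 0.094443 rad  (haversine)
θ₁₃ = bearing CS-82→W-90 = 217.515°,  θ₁₂ = bearing CS-82→CS4 = 84.437°
dₓₜ = R·arcsin(sin δ₁₃ · sin(θ₁₃ − θ₁₂)) = 6378·arcsin(0.09430·sin(133.078°)) = 439.669 km
|dₓₜ| = 439.669 km

439.7 km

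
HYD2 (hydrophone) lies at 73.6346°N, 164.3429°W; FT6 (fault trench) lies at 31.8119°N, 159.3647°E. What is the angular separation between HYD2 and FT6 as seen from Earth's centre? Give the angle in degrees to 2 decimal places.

45.67°

Δφ = -41.8227°,  Δλ = -36.2924°
a = sin²(Δφ/2) + cos φ₁ cos φ₂ sin²(Δλ/2) = 0.150619
c = 2·arcsin(√a) = 0.797130 rad = 45.6722°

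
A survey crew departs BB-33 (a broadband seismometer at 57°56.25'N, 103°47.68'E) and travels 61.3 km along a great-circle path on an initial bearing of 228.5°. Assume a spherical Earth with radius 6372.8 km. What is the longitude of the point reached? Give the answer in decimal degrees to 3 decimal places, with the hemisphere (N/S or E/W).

BB-33: φ = +57.93750°, λ = +103.79467°
δ = d/R = 61.3/6372.8 = 0.009619 rad
φ₂ = arcsin(sin φ₁ cos δ + cos φ₁ sin δ cos θ)
   = arcsin(0.84747·0.99995 + 0.53084·0.00962·-0.66262) = 57.56996°
λ₂ = λ₁ + atan2(sin θ sin δ cos φ₁, cos δ − sin φ₁ sin φ₂) = 103.02495°

103.025°E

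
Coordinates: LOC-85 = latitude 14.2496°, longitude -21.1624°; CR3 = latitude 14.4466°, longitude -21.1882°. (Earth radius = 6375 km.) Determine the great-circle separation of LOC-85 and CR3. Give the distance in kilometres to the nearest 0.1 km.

Δφ = 0.1970°,  Δλ = -0.0258°
a = sin²(Δφ/2) + cos φ₁ cos φ₂ sin²(Δλ/2) = 0.000003
c = 2·arcsin(√a) = 0.003466 rad = 0.1986°
d = R·c = 6375 × 0.003466 = 22.1 km

22.1 km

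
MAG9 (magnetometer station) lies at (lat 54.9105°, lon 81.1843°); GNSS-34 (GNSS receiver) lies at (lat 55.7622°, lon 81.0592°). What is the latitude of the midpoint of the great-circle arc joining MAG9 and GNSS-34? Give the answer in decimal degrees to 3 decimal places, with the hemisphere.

Bx = cos φ₂ cos Δλ = 0.562628,  By = cos φ₂ sin Δλ = -0.001228
φₘ = atan2(sin φ₁ + sin φ₂, √((cos φ₁ + Bx)² + By²)) = 55.33637°
λₘ = λ₁ + atan2(By, cos φ₁ + Bx) = 81.12242°

55.336°N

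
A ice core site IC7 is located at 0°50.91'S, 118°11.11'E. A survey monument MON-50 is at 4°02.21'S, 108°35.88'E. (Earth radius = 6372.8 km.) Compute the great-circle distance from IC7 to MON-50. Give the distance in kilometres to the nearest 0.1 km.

1122.7 km

IC7: φ = -0.84850°, λ = +118.18517°
MON-50: φ = -4.03683°, λ = +108.59800°
Δφ = -3.1883°,  Δλ = -9.5872°
a = sin²(Δφ/2) + cos φ₁ cos φ₂ sin²(Δλ/2) = 0.007739
c = 2·arcsin(√a) = 0.176173 rad = 10.0940°
d = R·c = 6372.8 × 0.176173 = 1122.7 km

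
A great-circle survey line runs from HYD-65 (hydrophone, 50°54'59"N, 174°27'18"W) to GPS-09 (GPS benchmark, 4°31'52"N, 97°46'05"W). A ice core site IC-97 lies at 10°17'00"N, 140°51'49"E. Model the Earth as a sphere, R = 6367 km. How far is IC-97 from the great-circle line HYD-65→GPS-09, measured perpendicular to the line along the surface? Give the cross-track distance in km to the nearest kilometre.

3464 km

HYD-65: φ = +50.91639°, λ = -174.45500°
GPS-09: φ = +4.53111°, λ = -97.76806°
IC-97: φ = +10.28333°, λ = +140.86361°
δ₁₃ = central angle HYD-65→IC-97 = 0.952511 rad  (haversine)
θ₁₃ = bearing HYD-65→IC-97 = 238.109°,  θ₁₂ = bearing HYD-65→GPS-09 = 97.539°
dₓₜ = R·arcsin(sin δ₁₃ · sin(θ₁₃ − θ₁₂)) = 6367·arcsin(0.81487·sin(140.570°)) = 3463.590 km
|dₓₜ| = 3463.590 km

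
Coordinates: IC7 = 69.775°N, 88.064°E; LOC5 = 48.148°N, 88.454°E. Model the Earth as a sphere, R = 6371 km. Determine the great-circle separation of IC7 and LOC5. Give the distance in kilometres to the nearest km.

2405 km

Δφ = -21.6270°,  Δλ = 0.3900°
a = sin²(Δφ/2) + cos φ₁ cos φ₂ sin²(Δλ/2) = 0.035201
c = 2·arcsin(√a) = 0.377477 rad = 21.6278°
d = R·c = 6371 × 0.377477 = 2404.9 km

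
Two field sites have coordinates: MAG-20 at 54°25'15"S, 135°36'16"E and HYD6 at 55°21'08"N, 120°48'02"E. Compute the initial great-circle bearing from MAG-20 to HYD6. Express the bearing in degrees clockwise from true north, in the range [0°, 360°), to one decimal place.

MAG-20: φ = -54.42083°, λ = +135.60444°
HYD6: φ = +55.35222°, λ = +120.80056°
Δλ = -14.8039°
y = sin Δλ · cos φ₂ = -0.145266
x = cos φ₁ sin φ₂ − sin φ₁ cos φ₂ cos Δλ = 0.925691
θ = atan2(y, x) = -8.9185° → 351.0815° (mod 360°)

351.1°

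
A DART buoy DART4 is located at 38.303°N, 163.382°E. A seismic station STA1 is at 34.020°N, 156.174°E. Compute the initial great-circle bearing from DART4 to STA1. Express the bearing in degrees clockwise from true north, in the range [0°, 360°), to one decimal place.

235.8°

Δλ = -7.2080°
y = sin Δλ · cos φ₂ = -0.103996
x = cos φ₁ sin φ₂ − sin φ₁ cos φ₂ cos Δλ = -0.070623
θ = atan2(y, x) = -124.1801° → 235.8199° (mod 360°)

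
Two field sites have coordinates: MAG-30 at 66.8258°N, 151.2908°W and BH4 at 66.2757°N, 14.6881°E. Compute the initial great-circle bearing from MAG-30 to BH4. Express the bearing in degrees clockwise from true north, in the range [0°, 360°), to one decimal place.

Δλ = 165.9789°
y = sin Δλ · cos φ₂ = 0.097478
x = cos φ₁ sin φ₂ − sin φ₁ cos φ₂ cos Δλ = 0.719125
θ = atan2(y, x) = 7.7194° → 7.7194° (mod 360°)

7.7°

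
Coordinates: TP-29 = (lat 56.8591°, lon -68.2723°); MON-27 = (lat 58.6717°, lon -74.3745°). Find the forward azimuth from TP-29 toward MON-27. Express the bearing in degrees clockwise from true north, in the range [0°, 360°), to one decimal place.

301.7°

Δλ = -6.1022°
y = sin Δλ · cos φ₂ = -0.055271
x = cos φ₁ sin φ₂ − sin φ₁ cos φ₂ cos Δλ = 0.034097
θ = atan2(y, x) = -58.3290° → 301.6710° (mod 360°)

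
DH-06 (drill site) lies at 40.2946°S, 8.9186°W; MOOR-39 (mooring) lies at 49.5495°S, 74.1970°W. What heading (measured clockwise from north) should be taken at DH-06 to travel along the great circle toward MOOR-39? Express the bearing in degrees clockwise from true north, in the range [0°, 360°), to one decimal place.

235.5°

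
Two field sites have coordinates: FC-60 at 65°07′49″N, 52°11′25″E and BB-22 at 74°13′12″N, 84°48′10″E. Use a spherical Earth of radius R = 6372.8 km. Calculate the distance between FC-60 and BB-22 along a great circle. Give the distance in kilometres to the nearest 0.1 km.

FC-60: φ = +65.13028°, λ = +52.19028°
BB-22: φ = +74.22000°, λ = +84.80278°
Δφ = 9.0897°,  Δλ = 32.6125°
a = sin²(Δφ/2) + cos φ₁ cos φ₂ sin²(Δλ/2) = 0.015295
c = 2·arcsin(√a) = 0.247980 rad = 14.2082°
d = R·c = 6372.8 × 0.247980 = 1580.3 km

1580.3 km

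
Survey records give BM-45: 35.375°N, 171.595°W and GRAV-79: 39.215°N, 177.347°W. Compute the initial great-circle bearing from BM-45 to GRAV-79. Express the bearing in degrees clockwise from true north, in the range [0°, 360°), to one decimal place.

311.7°

Δλ = -5.7520°
y = sin Δλ · cos φ₂ = -0.077651
x = cos φ₁ sin φ₂ − sin φ₁ cos φ₂ cos Δλ = 0.069229
θ = atan2(y, x) = -48.2816° → 311.7184° (mod 360°)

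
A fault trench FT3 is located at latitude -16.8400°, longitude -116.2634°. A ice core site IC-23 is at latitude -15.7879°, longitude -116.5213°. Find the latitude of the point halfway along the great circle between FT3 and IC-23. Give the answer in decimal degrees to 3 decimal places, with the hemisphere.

16.314°S

Bx = cos φ₂ cos Δλ = 0.962266,  By = cos φ₂ sin Δλ = -0.004331
φₘ = atan2(sin φ₁ + sin φ₂, √((cos φ₁ + Bx)² + By²)) = -16.31399°
λₘ = λ₁ + atan2(By, cos φ₁ + Bx) = -116.39270°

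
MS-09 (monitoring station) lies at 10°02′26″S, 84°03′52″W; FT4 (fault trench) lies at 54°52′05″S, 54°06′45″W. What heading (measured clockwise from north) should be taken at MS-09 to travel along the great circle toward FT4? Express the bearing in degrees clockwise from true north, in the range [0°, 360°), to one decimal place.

MS-09: φ = -10.04056°, λ = -84.06444°
FT4: φ = -54.86806°, λ = -54.11250°
Δλ = 29.9519°
y = sin Δλ · cos φ₂ = 0.287313
x = cos φ₁ sin φ₂ − sin φ₁ cos φ₂ cos Δλ = -0.718374
θ = atan2(y, x) = 158.2011° → 158.2011° (mod 360°)

158.2°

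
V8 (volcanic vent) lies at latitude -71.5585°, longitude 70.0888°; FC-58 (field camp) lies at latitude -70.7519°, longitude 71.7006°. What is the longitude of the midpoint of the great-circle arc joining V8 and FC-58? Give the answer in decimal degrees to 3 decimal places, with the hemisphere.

Bx = cos φ₂ cos Δλ = 0.329529,  By = cos φ₂ sin Δλ = 0.009272
φₘ = atan2(sin φ₁ + sin φ₂, √((cos φ₁ + Bx)² + By²)) = -71.15693°
λₘ = λ₁ + atan2(By, cos φ₁ + Bx) = 70.91132°

70.911°E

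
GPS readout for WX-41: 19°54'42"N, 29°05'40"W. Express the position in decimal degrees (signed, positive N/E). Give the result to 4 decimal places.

lat: 19.9117° N → +19.9117°
lon: 29.0944° W → -29.0944°

+19.9117°, -29.0944°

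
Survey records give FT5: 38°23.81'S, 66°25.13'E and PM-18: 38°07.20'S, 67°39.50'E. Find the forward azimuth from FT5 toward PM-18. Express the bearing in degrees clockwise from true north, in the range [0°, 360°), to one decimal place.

FT5: φ = -38.39683°, λ = +66.41883°
PM-18: φ = -38.12000°, λ = +67.65833°
Δλ = 1.2395°
y = sin Δλ · cos φ₂ = 0.017018
x = cos φ₁ sin φ₂ − sin φ₁ cos φ₂ cos Δλ = 0.004717
θ = atan2(y, x) = 74.5070° → 74.5070° (mod 360°)

74.5°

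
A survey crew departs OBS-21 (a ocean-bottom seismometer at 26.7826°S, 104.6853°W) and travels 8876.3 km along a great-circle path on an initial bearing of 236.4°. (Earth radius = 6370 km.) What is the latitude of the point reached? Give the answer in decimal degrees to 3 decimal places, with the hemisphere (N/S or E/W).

δ = d/R = 8876.3/6370 = 1.393454 rad
φ₂ = arcsin(sin φ₁ cos δ + cos φ₁ sin δ cos θ)
   = arcsin(-0.45061·0.17641 + 0.89272·0.98432·-0.55339) = -34.45581°
λ₂ = λ₁ + atan2(sin θ sin δ cos φ₁, cos δ − sin φ₁ sin φ₂) = 159.19093°

34.456°S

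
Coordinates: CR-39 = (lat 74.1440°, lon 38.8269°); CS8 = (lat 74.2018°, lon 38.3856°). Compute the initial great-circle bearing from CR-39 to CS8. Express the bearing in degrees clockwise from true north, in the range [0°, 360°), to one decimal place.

295.9°

Δλ = -0.4413°
y = sin Δλ · cos φ₂ = -0.002097
x = cos φ₁ sin φ₂ − sin φ₁ cos φ₂ cos Δλ = 0.001017
θ = atan2(y, x) = -64.1359° → 295.8641° (mod 360°)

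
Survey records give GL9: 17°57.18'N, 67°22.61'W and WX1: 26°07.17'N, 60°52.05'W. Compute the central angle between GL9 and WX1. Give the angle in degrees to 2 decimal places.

GL9: φ = +17.95300°, λ = -67.37683°
WX1: φ = +26.11950°, λ = -60.86750°
Δφ = 8.1665°,  Δλ = 6.5093°
a = sin²(Δφ/2) + cos φ₁ cos φ₂ sin²(Δλ/2) = 0.007823
c = 2·arcsin(√a) = 0.177132 rad = 10.1489°

10.15°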